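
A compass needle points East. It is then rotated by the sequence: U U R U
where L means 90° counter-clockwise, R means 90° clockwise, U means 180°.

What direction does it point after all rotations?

Start: East
  U (U-turn (180°)) -> West
  U (U-turn (180°)) -> East
  R (right (90° clockwise)) -> South
  U (U-turn (180°)) -> North
Final: North

Answer: Final heading: North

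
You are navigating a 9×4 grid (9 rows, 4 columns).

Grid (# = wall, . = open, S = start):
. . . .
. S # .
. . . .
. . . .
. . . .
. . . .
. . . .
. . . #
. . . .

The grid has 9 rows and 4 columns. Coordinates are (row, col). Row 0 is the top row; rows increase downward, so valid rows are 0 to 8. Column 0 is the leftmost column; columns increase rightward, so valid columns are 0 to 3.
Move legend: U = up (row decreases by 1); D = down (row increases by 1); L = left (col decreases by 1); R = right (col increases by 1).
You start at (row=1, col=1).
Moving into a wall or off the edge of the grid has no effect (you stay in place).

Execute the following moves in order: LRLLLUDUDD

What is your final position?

Answer: Final position: (row=2, col=0)

Derivation:
Start: (row=1, col=1)
  L (left): (row=1, col=1) -> (row=1, col=0)
  R (right): (row=1, col=0) -> (row=1, col=1)
  L (left): (row=1, col=1) -> (row=1, col=0)
  L (left): blocked, stay at (row=1, col=0)
  L (left): blocked, stay at (row=1, col=0)
  U (up): (row=1, col=0) -> (row=0, col=0)
  D (down): (row=0, col=0) -> (row=1, col=0)
  U (up): (row=1, col=0) -> (row=0, col=0)
  D (down): (row=0, col=0) -> (row=1, col=0)
  D (down): (row=1, col=0) -> (row=2, col=0)
Final: (row=2, col=0)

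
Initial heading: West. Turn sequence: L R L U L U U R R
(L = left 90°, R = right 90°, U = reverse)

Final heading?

Start: West
  L (left (90° counter-clockwise)) -> South
  R (right (90° clockwise)) -> West
  L (left (90° counter-clockwise)) -> South
  U (U-turn (180°)) -> North
  L (left (90° counter-clockwise)) -> West
  U (U-turn (180°)) -> East
  U (U-turn (180°)) -> West
  R (right (90° clockwise)) -> North
  R (right (90° clockwise)) -> East
Final: East

Answer: Final heading: East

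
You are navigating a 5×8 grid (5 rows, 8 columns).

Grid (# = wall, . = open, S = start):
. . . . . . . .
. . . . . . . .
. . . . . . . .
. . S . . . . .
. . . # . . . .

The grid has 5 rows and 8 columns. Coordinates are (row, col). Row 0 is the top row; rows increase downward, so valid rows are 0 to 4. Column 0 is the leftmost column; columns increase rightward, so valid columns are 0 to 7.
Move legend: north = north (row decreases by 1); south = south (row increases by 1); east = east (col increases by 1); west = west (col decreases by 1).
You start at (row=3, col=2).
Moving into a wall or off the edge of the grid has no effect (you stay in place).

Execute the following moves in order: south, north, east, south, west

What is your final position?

Start: (row=3, col=2)
  south (south): (row=3, col=2) -> (row=4, col=2)
  north (north): (row=4, col=2) -> (row=3, col=2)
  east (east): (row=3, col=2) -> (row=3, col=3)
  south (south): blocked, stay at (row=3, col=3)
  west (west): (row=3, col=3) -> (row=3, col=2)
Final: (row=3, col=2)

Answer: Final position: (row=3, col=2)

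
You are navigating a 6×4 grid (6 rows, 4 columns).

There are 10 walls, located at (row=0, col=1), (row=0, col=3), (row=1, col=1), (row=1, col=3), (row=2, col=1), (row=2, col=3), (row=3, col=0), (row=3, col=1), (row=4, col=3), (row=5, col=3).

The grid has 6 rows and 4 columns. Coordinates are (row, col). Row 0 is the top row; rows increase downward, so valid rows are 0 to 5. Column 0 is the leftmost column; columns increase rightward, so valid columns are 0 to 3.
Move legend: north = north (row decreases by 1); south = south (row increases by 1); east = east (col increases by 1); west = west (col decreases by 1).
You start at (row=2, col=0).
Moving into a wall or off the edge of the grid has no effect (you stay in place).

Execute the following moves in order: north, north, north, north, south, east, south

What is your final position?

Answer: Final position: (row=2, col=0)

Derivation:
Start: (row=2, col=0)
  north (north): (row=2, col=0) -> (row=1, col=0)
  north (north): (row=1, col=0) -> (row=0, col=0)
  north (north): blocked, stay at (row=0, col=0)
  north (north): blocked, stay at (row=0, col=0)
  south (south): (row=0, col=0) -> (row=1, col=0)
  east (east): blocked, stay at (row=1, col=0)
  south (south): (row=1, col=0) -> (row=2, col=0)
Final: (row=2, col=0)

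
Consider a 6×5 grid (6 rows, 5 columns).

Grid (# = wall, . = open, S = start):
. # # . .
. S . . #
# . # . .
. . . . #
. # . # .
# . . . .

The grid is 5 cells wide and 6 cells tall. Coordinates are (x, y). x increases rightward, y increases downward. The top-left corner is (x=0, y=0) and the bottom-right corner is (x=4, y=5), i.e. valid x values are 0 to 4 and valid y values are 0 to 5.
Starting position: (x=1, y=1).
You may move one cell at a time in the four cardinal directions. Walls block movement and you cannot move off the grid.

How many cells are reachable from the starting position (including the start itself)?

BFS flood-fill from (x=1, y=1):
  Distance 0: (x=1, y=1)
  Distance 1: (x=0, y=1), (x=2, y=1), (x=1, y=2)
  Distance 2: (x=0, y=0), (x=3, y=1), (x=1, y=3)
  Distance 3: (x=3, y=0), (x=3, y=2), (x=0, y=3), (x=2, y=3)
  Distance 4: (x=4, y=0), (x=4, y=2), (x=3, y=3), (x=0, y=4), (x=2, y=4)
  Distance 5: (x=2, y=5)
  Distance 6: (x=1, y=5), (x=3, y=5)
  Distance 7: (x=4, y=5)
  Distance 8: (x=4, y=4)
Total reachable: 21 (grid has 21 open cells total)

Answer: Reachable cells: 21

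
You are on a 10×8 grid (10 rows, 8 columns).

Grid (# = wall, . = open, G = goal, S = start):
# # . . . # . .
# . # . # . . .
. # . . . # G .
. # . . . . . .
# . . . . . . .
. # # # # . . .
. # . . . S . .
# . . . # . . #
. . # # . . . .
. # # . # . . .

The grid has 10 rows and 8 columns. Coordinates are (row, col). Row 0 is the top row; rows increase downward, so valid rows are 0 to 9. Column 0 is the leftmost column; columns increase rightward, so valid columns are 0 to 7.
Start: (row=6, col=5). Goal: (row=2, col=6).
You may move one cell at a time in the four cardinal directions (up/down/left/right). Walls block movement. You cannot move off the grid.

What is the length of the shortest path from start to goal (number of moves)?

BFS from (row=6, col=5) until reaching (row=2, col=6):
  Distance 0: (row=6, col=5)
  Distance 1: (row=5, col=5), (row=6, col=4), (row=6, col=6), (row=7, col=5)
  Distance 2: (row=4, col=5), (row=5, col=6), (row=6, col=3), (row=6, col=7), (row=7, col=6), (row=8, col=5)
  Distance 3: (row=3, col=5), (row=4, col=4), (row=4, col=6), (row=5, col=7), (row=6, col=2), (row=7, col=3), (row=8, col=4), (row=8, col=6), (row=9, col=5)
  Distance 4: (row=3, col=4), (row=3, col=6), (row=4, col=3), (row=4, col=7), (row=7, col=2), (row=8, col=7), (row=9, col=6)
  Distance 5: (row=2, col=4), (row=2, col=6), (row=3, col=3), (row=3, col=7), (row=4, col=2), (row=7, col=1), (row=9, col=7)  <- goal reached here
One shortest path (5 moves): (row=6, col=5) -> (row=6, col=6) -> (row=5, col=6) -> (row=4, col=6) -> (row=3, col=6) -> (row=2, col=6)

Answer: Shortest path length: 5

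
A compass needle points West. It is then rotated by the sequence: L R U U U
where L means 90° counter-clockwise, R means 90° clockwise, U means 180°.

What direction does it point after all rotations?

Answer: Final heading: East

Derivation:
Start: West
  L (left (90° counter-clockwise)) -> South
  R (right (90° clockwise)) -> West
  U (U-turn (180°)) -> East
  U (U-turn (180°)) -> West
  U (U-turn (180°)) -> East
Final: East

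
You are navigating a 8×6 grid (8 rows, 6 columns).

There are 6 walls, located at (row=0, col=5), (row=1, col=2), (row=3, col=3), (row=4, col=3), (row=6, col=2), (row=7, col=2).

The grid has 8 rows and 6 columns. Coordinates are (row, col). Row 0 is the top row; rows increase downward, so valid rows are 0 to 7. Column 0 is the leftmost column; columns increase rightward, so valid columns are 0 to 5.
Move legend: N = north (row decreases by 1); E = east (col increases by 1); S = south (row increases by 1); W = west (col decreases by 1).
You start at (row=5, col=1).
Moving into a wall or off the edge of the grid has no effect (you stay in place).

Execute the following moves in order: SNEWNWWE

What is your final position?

Answer: Final position: (row=4, col=1)

Derivation:
Start: (row=5, col=1)
  S (south): (row=5, col=1) -> (row=6, col=1)
  N (north): (row=6, col=1) -> (row=5, col=1)
  E (east): (row=5, col=1) -> (row=5, col=2)
  W (west): (row=5, col=2) -> (row=5, col=1)
  N (north): (row=5, col=1) -> (row=4, col=1)
  W (west): (row=4, col=1) -> (row=4, col=0)
  W (west): blocked, stay at (row=4, col=0)
  E (east): (row=4, col=0) -> (row=4, col=1)
Final: (row=4, col=1)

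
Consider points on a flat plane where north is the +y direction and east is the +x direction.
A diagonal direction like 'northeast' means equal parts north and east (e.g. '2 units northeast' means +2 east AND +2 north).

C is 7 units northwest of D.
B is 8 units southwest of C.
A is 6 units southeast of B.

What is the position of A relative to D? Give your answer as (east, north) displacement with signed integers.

Place D at the origin (east=0, north=0).
  C is 7 units northwest of D: delta (east=-7, north=+7); C at (east=-7, north=7).
  B is 8 units southwest of C: delta (east=-8, north=-8); B at (east=-15, north=-1).
  A is 6 units southeast of B: delta (east=+6, north=-6); A at (east=-9, north=-7).
Therefore A relative to D: (east=-9, north=-7).

Answer: A is at (east=-9, north=-7) relative to D.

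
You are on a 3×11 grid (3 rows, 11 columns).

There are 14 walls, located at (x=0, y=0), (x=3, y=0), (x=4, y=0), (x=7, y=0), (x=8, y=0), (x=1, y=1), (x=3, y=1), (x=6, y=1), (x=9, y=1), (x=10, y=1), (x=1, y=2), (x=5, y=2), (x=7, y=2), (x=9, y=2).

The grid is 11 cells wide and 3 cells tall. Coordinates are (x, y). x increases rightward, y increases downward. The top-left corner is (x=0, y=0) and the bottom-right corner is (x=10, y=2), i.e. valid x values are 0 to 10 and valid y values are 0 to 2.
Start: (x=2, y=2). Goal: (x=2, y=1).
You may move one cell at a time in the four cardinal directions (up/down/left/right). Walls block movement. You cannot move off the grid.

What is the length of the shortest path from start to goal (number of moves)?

Answer: Shortest path length: 1

Derivation:
BFS from (x=2, y=2) until reaching (x=2, y=1):
  Distance 0: (x=2, y=2)
  Distance 1: (x=2, y=1), (x=3, y=2)  <- goal reached here
One shortest path (1 moves): (x=2, y=2) -> (x=2, y=1)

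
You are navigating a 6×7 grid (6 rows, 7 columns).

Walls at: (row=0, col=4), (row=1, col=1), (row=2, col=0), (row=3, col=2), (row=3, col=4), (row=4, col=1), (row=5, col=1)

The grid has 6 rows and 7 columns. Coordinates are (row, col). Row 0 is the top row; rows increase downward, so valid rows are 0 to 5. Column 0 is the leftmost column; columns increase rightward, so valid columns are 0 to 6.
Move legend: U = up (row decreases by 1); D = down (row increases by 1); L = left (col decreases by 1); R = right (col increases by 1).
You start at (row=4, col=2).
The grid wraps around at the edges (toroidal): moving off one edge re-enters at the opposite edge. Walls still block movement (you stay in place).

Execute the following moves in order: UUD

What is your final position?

Start: (row=4, col=2)
  U (up): blocked, stay at (row=4, col=2)
  U (up): blocked, stay at (row=4, col=2)
  D (down): (row=4, col=2) -> (row=5, col=2)
Final: (row=5, col=2)

Answer: Final position: (row=5, col=2)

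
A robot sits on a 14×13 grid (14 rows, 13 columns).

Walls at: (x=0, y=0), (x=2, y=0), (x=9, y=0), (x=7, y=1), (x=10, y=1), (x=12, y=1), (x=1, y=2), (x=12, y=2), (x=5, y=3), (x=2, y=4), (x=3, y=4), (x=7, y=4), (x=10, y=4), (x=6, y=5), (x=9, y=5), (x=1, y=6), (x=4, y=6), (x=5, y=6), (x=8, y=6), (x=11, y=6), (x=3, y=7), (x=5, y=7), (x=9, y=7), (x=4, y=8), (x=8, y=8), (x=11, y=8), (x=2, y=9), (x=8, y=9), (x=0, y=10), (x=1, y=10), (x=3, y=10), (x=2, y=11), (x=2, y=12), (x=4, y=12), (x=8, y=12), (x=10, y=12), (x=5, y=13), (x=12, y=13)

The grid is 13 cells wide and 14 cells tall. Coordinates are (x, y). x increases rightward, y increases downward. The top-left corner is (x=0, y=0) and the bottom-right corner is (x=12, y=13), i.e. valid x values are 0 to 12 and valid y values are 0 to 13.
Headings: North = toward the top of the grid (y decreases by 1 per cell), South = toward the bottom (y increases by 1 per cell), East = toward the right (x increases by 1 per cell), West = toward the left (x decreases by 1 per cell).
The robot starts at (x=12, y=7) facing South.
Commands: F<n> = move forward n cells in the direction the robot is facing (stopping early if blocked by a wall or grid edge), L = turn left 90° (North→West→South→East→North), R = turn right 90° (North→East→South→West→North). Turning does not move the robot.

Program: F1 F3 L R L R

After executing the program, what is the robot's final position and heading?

Answer: Final position: (x=12, y=11), facing South

Derivation:
Start: (x=12, y=7), facing South
  F1: move forward 1, now at (x=12, y=8)
  F3: move forward 3, now at (x=12, y=11)
  L: turn left, now facing East
  R: turn right, now facing South
  L: turn left, now facing East
  R: turn right, now facing South
Final: (x=12, y=11), facing South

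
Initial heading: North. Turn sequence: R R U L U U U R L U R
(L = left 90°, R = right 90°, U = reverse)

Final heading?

Start: North
  R (right (90° clockwise)) -> East
  R (right (90° clockwise)) -> South
  U (U-turn (180°)) -> North
  L (left (90° counter-clockwise)) -> West
  U (U-turn (180°)) -> East
  U (U-turn (180°)) -> West
  U (U-turn (180°)) -> East
  R (right (90° clockwise)) -> South
  L (left (90° counter-clockwise)) -> East
  U (U-turn (180°)) -> West
  R (right (90° clockwise)) -> North
Final: North

Answer: Final heading: North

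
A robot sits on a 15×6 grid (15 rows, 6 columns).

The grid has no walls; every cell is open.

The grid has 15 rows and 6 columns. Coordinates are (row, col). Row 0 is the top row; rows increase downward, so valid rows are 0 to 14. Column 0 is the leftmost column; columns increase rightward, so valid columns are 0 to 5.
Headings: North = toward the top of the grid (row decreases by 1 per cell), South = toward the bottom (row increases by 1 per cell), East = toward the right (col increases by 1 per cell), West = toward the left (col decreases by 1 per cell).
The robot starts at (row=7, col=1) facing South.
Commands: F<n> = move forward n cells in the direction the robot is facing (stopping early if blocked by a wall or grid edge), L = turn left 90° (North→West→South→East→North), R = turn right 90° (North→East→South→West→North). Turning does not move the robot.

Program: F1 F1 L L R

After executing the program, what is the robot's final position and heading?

Answer: Final position: (row=9, col=1), facing East

Derivation:
Start: (row=7, col=1), facing South
  F1: move forward 1, now at (row=8, col=1)
  F1: move forward 1, now at (row=9, col=1)
  L: turn left, now facing East
  L: turn left, now facing North
  R: turn right, now facing East
Final: (row=9, col=1), facing East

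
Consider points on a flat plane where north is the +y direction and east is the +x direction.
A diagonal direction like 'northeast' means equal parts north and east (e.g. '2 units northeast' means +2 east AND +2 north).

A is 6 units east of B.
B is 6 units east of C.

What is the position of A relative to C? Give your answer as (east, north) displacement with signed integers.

Answer: A is at (east=12, north=0) relative to C.

Derivation:
Place C at the origin (east=0, north=0).
  B is 6 units east of C: delta (east=+6, north=+0); B at (east=6, north=0).
  A is 6 units east of B: delta (east=+6, north=+0); A at (east=12, north=0).
Therefore A relative to C: (east=12, north=0).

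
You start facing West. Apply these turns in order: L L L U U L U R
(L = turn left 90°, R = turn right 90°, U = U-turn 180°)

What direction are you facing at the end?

Start: West
  L (left (90° counter-clockwise)) -> South
  L (left (90° counter-clockwise)) -> East
  L (left (90° counter-clockwise)) -> North
  U (U-turn (180°)) -> South
  U (U-turn (180°)) -> North
  L (left (90° counter-clockwise)) -> West
  U (U-turn (180°)) -> East
  R (right (90° clockwise)) -> South
Final: South

Answer: Final heading: South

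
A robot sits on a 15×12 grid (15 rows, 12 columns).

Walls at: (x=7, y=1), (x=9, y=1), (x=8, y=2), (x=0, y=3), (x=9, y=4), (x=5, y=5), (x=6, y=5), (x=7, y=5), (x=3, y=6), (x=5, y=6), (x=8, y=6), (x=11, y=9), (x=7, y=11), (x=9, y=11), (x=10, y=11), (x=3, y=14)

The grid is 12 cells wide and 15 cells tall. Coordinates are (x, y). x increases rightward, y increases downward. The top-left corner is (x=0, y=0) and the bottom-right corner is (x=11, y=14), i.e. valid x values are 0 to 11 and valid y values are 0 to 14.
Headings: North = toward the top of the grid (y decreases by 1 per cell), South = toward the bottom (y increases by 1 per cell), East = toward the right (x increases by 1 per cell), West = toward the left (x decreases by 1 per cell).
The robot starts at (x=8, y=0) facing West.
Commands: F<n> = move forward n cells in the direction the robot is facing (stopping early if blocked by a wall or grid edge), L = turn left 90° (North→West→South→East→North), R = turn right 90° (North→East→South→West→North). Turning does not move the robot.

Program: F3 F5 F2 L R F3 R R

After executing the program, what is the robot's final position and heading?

Answer: Final position: (x=0, y=0), facing East

Derivation:
Start: (x=8, y=0), facing West
  F3: move forward 3, now at (x=5, y=0)
  F5: move forward 5, now at (x=0, y=0)
  F2: move forward 0/2 (blocked), now at (x=0, y=0)
  L: turn left, now facing South
  R: turn right, now facing West
  F3: move forward 0/3 (blocked), now at (x=0, y=0)
  R: turn right, now facing North
  R: turn right, now facing East
Final: (x=0, y=0), facing East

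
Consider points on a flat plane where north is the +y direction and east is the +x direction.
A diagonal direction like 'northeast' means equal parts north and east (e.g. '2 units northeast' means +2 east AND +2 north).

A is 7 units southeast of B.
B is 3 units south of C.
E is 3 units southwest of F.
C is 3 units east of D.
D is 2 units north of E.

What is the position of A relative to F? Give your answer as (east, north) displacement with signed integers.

Place F at the origin (east=0, north=0).
  E is 3 units southwest of F: delta (east=-3, north=-3); E at (east=-3, north=-3).
  D is 2 units north of E: delta (east=+0, north=+2); D at (east=-3, north=-1).
  C is 3 units east of D: delta (east=+3, north=+0); C at (east=0, north=-1).
  B is 3 units south of C: delta (east=+0, north=-3); B at (east=0, north=-4).
  A is 7 units southeast of B: delta (east=+7, north=-7); A at (east=7, north=-11).
Therefore A relative to F: (east=7, north=-11).

Answer: A is at (east=7, north=-11) relative to F.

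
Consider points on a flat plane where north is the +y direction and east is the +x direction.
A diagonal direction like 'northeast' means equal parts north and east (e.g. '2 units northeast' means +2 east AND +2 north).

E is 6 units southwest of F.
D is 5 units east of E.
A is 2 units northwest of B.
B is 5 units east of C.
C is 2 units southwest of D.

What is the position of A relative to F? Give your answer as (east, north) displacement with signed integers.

Answer: A is at (east=0, north=-6) relative to F.

Derivation:
Place F at the origin (east=0, north=0).
  E is 6 units southwest of F: delta (east=-6, north=-6); E at (east=-6, north=-6).
  D is 5 units east of E: delta (east=+5, north=+0); D at (east=-1, north=-6).
  C is 2 units southwest of D: delta (east=-2, north=-2); C at (east=-3, north=-8).
  B is 5 units east of C: delta (east=+5, north=+0); B at (east=2, north=-8).
  A is 2 units northwest of B: delta (east=-2, north=+2); A at (east=0, north=-6).
Therefore A relative to F: (east=0, north=-6).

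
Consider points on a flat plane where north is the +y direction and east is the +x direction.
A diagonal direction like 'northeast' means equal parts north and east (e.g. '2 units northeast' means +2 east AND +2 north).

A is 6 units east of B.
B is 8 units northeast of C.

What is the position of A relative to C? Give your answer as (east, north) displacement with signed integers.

Answer: A is at (east=14, north=8) relative to C.

Derivation:
Place C at the origin (east=0, north=0).
  B is 8 units northeast of C: delta (east=+8, north=+8); B at (east=8, north=8).
  A is 6 units east of B: delta (east=+6, north=+0); A at (east=14, north=8).
Therefore A relative to C: (east=14, north=8).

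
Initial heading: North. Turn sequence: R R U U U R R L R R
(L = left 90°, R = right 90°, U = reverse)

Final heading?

Answer: Final heading: West

Derivation:
Start: North
  R (right (90° clockwise)) -> East
  R (right (90° clockwise)) -> South
  U (U-turn (180°)) -> North
  U (U-turn (180°)) -> South
  U (U-turn (180°)) -> North
  R (right (90° clockwise)) -> East
  R (right (90° clockwise)) -> South
  L (left (90° counter-clockwise)) -> East
  R (right (90° clockwise)) -> South
  R (right (90° clockwise)) -> West
Final: West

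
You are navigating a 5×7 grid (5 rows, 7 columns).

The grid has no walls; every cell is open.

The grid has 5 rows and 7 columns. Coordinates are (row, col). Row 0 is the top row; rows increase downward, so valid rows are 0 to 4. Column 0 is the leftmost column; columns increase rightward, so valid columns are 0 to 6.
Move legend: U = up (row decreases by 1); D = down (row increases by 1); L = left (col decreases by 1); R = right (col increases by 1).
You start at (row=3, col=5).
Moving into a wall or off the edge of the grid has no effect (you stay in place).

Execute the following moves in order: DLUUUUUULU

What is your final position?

Answer: Final position: (row=0, col=3)

Derivation:
Start: (row=3, col=5)
  D (down): (row=3, col=5) -> (row=4, col=5)
  L (left): (row=4, col=5) -> (row=4, col=4)
  U (up): (row=4, col=4) -> (row=3, col=4)
  U (up): (row=3, col=4) -> (row=2, col=4)
  U (up): (row=2, col=4) -> (row=1, col=4)
  U (up): (row=1, col=4) -> (row=0, col=4)
  U (up): blocked, stay at (row=0, col=4)
  U (up): blocked, stay at (row=0, col=4)
  L (left): (row=0, col=4) -> (row=0, col=3)
  U (up): blocked, stay at (row=0, col=3)
Final: (row=0, col=3)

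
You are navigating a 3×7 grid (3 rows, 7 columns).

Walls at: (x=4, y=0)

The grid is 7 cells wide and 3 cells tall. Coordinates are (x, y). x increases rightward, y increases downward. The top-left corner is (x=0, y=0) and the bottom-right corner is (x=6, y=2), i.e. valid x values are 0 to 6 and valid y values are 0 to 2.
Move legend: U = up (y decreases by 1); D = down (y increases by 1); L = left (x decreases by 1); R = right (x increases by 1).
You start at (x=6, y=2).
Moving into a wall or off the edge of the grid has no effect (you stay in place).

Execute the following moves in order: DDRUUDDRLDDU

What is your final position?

Start: (x=6, y=2)
  D (down): blocked, stay at (x=6, y=2)
  D (down): blocked, stay at (x=6, y=2)
  R (right): blocked, stay at (x=6, y=2)
  U (up): (x=6, y=2) -> (x=6, y=1)
  U (up): (x=6, y=1) -> (x=6, y=0)
  D (down): (x=6, y=0) -> (x=6, y=1)
  D (down): (x=6, y=1) -> (x=6, y=2)
  R (right): blocked, stay at (x=6, y=2)
  L (left): (x=6, y=2) -> (x=5, y=2)
  D (down): blocked, stay at (x=5, y=2)
  D (down): blocked, stay at (x=5, y=2)
  U (up): (x=5, y=2) -> (x=5, y=1)
Final: (x=5, y=1)

Answer: Final position: (x=5, y=1)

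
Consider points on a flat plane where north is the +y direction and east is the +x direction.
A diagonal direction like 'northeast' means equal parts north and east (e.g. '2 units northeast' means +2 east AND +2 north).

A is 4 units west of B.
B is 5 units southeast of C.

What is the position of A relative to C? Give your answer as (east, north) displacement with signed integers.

Place C at the origin (east=0, north=0).
  B is 5 units southeast of C: delta (east=+5, north=-5); B at (east=5, north=-5).
  A is 4 units west of B: delta (east=-4, north=+0); A at (east=1, north=-5).
Therefore A relative to C: (east=1, north=-5).

Answer: A is at (east=1, north=-5) relative to C.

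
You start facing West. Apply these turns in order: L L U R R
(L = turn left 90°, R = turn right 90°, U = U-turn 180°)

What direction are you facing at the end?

Start: West
  L (left (90° counter-clockwise)) -> South
  L (left (90° counter-clockwise)) -> East
  U (U-turn (180°)) -> West
  R (right (90° clockwise)) -> North
  R (right (90° clockwise)) -> East
Final: East

Answer: Final heading: East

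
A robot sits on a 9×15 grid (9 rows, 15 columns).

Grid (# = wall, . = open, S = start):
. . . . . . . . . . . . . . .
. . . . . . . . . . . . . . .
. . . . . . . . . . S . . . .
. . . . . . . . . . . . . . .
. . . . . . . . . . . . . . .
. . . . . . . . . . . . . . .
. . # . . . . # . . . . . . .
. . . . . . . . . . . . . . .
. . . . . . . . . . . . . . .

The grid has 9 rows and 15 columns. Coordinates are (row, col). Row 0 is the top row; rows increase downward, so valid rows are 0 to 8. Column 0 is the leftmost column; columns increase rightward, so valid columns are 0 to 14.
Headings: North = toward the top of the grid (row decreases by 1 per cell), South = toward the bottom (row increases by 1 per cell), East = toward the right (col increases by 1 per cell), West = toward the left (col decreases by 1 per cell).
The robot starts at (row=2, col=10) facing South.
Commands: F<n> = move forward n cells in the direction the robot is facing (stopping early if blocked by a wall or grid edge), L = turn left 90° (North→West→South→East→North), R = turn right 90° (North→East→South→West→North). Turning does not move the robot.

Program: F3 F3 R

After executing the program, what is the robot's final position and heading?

Answer: Final position: (row=8, col=10), facing West

Derivation:
Start: (row=2, col=10), facing South
  F3: move forward 3, now at (row=5, col=10)
  F3: move forward 3, now at (row=8, col=10)
  R: turn right, now facing West
Final: (row=8, col=10), facing West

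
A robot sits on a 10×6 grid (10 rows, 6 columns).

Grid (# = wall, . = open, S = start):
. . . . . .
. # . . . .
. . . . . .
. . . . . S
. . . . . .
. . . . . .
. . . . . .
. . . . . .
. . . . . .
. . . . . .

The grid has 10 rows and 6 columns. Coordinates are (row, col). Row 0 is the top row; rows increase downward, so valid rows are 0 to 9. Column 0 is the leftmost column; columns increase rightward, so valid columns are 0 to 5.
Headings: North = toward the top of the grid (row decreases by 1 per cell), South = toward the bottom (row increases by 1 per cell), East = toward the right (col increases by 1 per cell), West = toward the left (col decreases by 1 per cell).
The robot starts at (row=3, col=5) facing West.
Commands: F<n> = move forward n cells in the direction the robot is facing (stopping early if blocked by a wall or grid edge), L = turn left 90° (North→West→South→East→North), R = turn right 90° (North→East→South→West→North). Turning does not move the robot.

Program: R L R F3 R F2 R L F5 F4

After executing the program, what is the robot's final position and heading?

Start: (row=3, col=5), facing West
  R: turn right, now facing North
  L: turn left, now facing West
  R: turn right, now facing North
  F3: move forward 3, now at (row=0, col=5)
  R: turn right, now facing East
  F2: move forward 0/2 (blocked), now at (row=0, col=5)
  R: turn right, now facing South
  L: turn left, now facing East
  F5: move forward 0/5 (blocked), now at (row=0, col=5)
  F4: move forward 0/4 (blocked), now at (row=0, col=5)
Final: (row=0, col=5), facing East

Answer: Final position: (row=0, col=5), facing East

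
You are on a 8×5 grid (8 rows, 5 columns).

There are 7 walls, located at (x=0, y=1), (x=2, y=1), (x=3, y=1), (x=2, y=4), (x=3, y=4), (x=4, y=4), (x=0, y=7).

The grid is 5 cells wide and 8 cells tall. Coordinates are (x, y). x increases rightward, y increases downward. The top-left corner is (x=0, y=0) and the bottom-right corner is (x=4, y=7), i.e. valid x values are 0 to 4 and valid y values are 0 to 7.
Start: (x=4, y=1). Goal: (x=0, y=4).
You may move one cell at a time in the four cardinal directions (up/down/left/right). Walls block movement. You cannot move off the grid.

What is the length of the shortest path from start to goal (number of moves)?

Answer: Shortest path length: 7

Derivation:
BFS from (x=4, y=1) until reaching (x=0, y=4):
  Distance 0: (x=4, y=1)
  Distance 1: (x=4, y=0), (x=4, y=2)
  Distance 2: (x=3, y=0), (x=3, y=2), (x=4, y=3)
  Distance 3: (x=2, y=0), (x=2, y=2), (x=3, y=3)
  Distance 4: (x=1, y=0), (x=1, y=2), (x=2, y=3)
  Distance 5: (x=0, y=0), (x=1, y=1), (x=0, y=2), (x=1, y=3)
  Distance 6: (x=0, y=3), (x=1, y=4)
  Distance 7: (x=0, y=4), (x=1, y=5)  <- goal reached here
One shortest path (7 moves): (x=4, y=1) -> (x=4, y=2) -> (x=3, y=2) -> (x=2, y=2) -> (x=1, y=2) -> (x=0, y=2) -> (x=0, y=3) -> (x=0, y=4)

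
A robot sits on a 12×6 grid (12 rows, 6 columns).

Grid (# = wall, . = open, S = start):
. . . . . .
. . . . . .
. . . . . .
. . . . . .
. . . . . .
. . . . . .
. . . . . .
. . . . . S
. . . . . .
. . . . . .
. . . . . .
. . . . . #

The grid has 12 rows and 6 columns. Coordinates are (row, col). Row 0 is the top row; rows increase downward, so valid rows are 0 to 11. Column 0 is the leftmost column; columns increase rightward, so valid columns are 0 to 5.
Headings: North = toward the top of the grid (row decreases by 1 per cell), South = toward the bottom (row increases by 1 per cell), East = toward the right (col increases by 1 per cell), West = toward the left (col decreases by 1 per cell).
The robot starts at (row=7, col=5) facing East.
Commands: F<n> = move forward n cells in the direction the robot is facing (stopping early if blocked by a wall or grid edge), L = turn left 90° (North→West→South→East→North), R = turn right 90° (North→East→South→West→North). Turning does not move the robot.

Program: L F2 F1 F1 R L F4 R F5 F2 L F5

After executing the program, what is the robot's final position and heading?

Start: (row=7, col=5), facing East
  L: turn left, now facing North
  F2: move forward 2, now at (row=5, col=5)
  F1: move forward 1, now at (row=4, col=5)
  F1: move forward 1, now at (row=3, col=5)
  R: turn right, now facing East
  L: turn left, now facing North
  F4: move forward 3/4 (blocked), now at (row=0, col=5)
  R: turn right, now facing East
  F5: move forward 0/5 (blocked), now at (row=0, col=5)
  F2: move forward 0/2 (blocked), now at (row=0, col=5)
  L: turn left, now facing North
  F5: move forward 0/5 (blocked), now at (row=0, col=5)
Final: (row=0, col=5), facing North

Answer: Final position: (row=0, col=5), facing North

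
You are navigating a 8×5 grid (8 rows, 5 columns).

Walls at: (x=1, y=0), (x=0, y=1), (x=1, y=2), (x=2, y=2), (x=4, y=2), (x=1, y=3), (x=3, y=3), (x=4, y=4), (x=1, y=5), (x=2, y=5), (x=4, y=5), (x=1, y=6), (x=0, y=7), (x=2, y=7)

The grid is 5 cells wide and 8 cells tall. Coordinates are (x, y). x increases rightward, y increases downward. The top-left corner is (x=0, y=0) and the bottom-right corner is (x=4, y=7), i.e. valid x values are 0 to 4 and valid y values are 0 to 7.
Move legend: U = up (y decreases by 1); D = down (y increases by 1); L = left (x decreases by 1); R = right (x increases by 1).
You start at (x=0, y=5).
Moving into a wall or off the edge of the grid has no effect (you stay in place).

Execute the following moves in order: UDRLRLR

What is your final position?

Answer: Final position: (x=0, y=5)

Derivation:
Start: (x=0, y=5)
  U (up): (x=0, y=5) -> (x=0, y=4)
  D (down): (x=0, y=4) -> (x=0, y=5)
  R (right): blocked, stay at (x=0, y=5)
  L (left): blocked, stay at (x=0, y=5)
  R (right): blocked, stay at (x=0, y=5)
  L (left): blocked, stay at (x=0, y=5)
  R (right): blocked, stay at (x=0, y=5)
Final: (x=0, y=5)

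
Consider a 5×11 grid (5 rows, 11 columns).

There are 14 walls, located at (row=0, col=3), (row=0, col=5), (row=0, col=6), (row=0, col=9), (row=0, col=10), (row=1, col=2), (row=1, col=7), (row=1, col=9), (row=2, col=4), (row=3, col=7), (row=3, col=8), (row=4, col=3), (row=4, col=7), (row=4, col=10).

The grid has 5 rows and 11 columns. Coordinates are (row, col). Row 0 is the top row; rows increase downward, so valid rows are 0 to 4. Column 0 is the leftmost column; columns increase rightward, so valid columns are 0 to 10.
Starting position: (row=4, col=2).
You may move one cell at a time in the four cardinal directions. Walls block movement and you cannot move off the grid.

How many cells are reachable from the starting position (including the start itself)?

BFS flood-fill from (row=4, col=2):
  Distance 0: (row=4, col=2)
  Distance 1: (row=3, col=2), (row=4, col=1)
  Distance 2: (row=2, col=2), (row=3, col=1), (row=3, col=3), (row=4, col=0)
  Distance 3: (row=2, col=1), (row=2, col=3), (row=3, col=0), (row=3, col=4)
  Distance 4: (row=1, col=1), (row=1, col=3), (row=2, col=0), (row=3, col=5), (row=4, col=4)
  Distance 5: (row=0, col=1), (row=1, col=0), (row=1, col=4), (row=2, col=5), (row=3, col=6), (row=4, col=5)
  Distance 6: (row=0, col=0), (row=0, col=2), (row=0, col=4), (row=1, col=5), (row=2, col=6), (row=4, col=6)
  Distance 7: (row=1, col=6), (row=2, col=7)
  Distance 8: (row=2, col=8)
  Distance 9: (row=1, col=8), (row=2, col=9)
  Distance 10: (row=0, col=8), (row=2, col=10), (row=3, col=9)
  Distance 11: (row=0, col=7), (row=1, col=10), (row=3, col=10), (row=4, col=9)
  Distance 12: (row=4, col=8)
Total reachable: 41 (grid has 41 open cells total)

Answer: Reachable cells: 41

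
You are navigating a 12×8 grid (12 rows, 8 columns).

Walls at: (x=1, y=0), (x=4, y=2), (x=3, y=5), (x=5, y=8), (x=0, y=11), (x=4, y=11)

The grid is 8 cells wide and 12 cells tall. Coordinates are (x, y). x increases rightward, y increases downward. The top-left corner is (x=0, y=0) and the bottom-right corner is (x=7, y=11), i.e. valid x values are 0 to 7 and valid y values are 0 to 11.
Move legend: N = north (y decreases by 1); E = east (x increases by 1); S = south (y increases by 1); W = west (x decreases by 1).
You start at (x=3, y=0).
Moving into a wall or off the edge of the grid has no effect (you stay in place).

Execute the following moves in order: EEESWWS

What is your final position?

Answer: Final position: (x=4, y=1)

Derivation:
Start: (x=3, y=0)
  E (east): (x=3, y=0) -> (x=4, y=0)
  E (east): (x=4, y=0) -> (x=5, y=0)
  E (east): (x=5, y=0) -> (x=6, y=0)
  S (south): (x=6, y=0) -> (x=6, y=1)
  W (west): (x=6, y=1) -> (x=5, y=1)
  W (west): (x=5, y=1) -> (x=4, y=1)
  S (south): blocked, stay at (x=4, y=1)
Final: (x=4, y=1)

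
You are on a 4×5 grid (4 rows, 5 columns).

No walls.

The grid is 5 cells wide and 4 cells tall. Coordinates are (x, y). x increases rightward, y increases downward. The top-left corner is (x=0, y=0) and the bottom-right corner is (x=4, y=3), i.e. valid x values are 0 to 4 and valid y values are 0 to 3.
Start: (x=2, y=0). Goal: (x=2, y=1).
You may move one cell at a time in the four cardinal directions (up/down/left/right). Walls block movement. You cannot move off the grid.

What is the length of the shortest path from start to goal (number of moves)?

BFS from (x=2, y=0) until reaching (x=2, y=1):
  Distance 0: (x=2, y=0)
  Distance 1: (x=1, y=0), (x=3, y=0), (x=2, y=1)  <- goal reached here
One shortest path (1 moves): (x=2, y=0) -> (x=2, y=1)

Answer: Shortest path length: 1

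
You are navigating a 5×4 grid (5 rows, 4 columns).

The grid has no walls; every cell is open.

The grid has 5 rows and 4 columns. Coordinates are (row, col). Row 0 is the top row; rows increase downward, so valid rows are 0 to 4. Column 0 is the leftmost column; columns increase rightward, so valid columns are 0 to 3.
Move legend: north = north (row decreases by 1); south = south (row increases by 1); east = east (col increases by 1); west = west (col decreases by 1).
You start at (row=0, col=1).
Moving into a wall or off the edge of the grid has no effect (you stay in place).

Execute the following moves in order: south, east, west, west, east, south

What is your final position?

Answer: Final position: (row=2, col=1)

Derivation:
Start: (row=0, col=1)
  south (south): (row=0, col=1) -> (row=1, col=1)
  east (east): (row=1, col=1) -> (row=1, col=2)
  west (west): (row=1, col=2) -> (row=1, col=1)
  west (west): (row=1, col=1) -> (row=1, col=0)
  east (east): (row=1, col=0) -> (row=1, col=1)
  south (south): (row=1, col=1) -> (row=2, col=1)
Final: (row=2, col=1)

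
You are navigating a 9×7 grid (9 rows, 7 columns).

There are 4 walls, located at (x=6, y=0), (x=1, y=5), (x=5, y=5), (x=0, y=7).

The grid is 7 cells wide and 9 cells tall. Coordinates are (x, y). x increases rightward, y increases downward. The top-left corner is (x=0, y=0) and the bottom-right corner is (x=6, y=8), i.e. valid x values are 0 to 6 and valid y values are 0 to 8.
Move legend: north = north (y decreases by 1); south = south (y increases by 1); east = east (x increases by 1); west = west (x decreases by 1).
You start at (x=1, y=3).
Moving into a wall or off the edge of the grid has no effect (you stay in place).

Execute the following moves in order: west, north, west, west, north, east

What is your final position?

Answer: Final position: (x=1, y=1)

Derivation:
Start: (x=1, y=3)
  west (west): (x=1, y=3) -> (x=0, y=3)
  north (north): (x=0, y=3) -> (x=0, y=2)
  west (west): blocked, stay at (x=0, y=2)
  west (west): blocked, stay at (x=0, y=2)
  north (north): (x=0, y=2) -> (x=0, y=1)
  east (east): (x=0, y=1) -> (x=1, y=1)
Final: (x=1, y=1)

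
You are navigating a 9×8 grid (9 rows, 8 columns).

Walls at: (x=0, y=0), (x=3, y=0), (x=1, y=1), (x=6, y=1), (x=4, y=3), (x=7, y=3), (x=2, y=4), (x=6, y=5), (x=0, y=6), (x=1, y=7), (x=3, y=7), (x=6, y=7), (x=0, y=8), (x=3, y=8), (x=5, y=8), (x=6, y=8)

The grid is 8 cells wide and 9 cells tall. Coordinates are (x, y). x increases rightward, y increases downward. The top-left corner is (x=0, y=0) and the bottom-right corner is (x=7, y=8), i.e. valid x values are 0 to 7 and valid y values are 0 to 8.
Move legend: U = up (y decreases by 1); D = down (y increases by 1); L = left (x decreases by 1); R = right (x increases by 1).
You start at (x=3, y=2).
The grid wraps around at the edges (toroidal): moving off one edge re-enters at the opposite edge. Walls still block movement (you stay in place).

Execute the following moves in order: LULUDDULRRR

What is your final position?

Start: (x=3, y=2)
  L (left): (x=3, y=2) -> (x=2, y=2)
  U (up): (x=2, y=2) -> (x=2, y=1)
  L (left): blocked, stay at (x=2, y=1)
  U (up): (x=2, y=1) -> (x=2, y=0)
  D (down): (x=2, y=0) -> (x=2, y=1)
  D (down): (x=2, y=1) -> (x=2, y=2)
  U (up): (x=2, y=2) -> (x=2, y=1)
  L (left): blocked, stay at (x=2, y=1)
  R (right): (x=2, y=1) -> (x=3, y=1)
  R (right): (x=3, y=1) -> (x=4, y=1)
  R (right): (x=4, y=1) -> (x=5, y=1)
Final: (x=5, y=1)

Answer: Final position: (x=5, y=1)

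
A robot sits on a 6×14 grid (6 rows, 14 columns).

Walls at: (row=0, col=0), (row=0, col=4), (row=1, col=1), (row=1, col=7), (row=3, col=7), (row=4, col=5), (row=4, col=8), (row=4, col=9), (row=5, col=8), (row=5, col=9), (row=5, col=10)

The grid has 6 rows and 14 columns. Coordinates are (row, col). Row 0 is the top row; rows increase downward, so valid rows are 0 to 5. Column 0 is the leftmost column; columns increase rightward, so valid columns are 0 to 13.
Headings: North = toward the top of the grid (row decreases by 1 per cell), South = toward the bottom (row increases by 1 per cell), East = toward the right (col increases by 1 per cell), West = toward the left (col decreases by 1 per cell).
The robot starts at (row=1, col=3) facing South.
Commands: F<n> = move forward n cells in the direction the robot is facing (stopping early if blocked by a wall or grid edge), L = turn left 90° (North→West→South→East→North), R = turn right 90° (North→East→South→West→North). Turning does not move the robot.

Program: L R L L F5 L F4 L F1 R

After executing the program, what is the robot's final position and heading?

Answer: Final position: (row=0, col=1), facing West

Derivation:
Start: (row=1, col=3), facing South
  L: turn left, now facing East
  R: turn right, now facing South
  L: turn left, now facing East
  L: turn left, now facing North
  F5: move forward 1/5 (blocked), now at (row=0, col=3)
  L: turn left, now facing West
  F4: move forward 2/4 (blocked), now at (row=0, col=1)
  L: turn left, now facing South
  F1: move forward 0/1 (blocked), now at (row=0, col=1)
  R: turn right, now facing West
Final: (row=0, col=1), facing West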